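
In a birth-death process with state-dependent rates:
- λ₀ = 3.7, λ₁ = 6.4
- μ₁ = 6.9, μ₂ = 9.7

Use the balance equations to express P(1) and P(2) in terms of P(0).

Balance equations:
State 0: λ₀P₀ = μ₁P₁ → P₁ = (λ₀/μ₁)P₀ = (3.7/6.9)P₀ = 0.5362P₀
State 1: P₂ = (λ₀λ₁)/(μ₁μ₂)P₀ = (3.7×6.4)/(6.9×9.7)P₀ = 0.3538P₀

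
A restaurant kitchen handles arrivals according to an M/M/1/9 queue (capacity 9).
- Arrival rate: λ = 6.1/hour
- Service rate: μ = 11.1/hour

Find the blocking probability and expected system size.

ρ = λ/μ = 6.1/11.1 = 0.54955
P₀ = (1-ρ)/(1-ρ^(K+1)) = (1-0.54955)/(1-0.54955^10) = 0.4505/0.9975 = 0.4516
P_K = P₀×ρ^K = 0.45158 × 0.54955^9 = 0.45158 × 0.0045716 = 0.002064
Blocking probability P_9 = 0.002064 (0.21%)
L = ρ[1 - (K+1)ρ^K + Kρ^(K+1)] / [(1-ρ)(1-ρ^(K+1))]
L = 0.54955 × (1 - 10×0.004572 + 9×0.002512) / ((1 - 0.54955) × (1 - 0.002512)) = 1.1948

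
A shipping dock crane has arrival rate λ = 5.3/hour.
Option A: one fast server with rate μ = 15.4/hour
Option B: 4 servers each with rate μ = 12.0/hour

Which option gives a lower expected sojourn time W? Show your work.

Option A: single server μ = 15.4 (M/M/1)
  ρ_A = 5.3/15.4 = 0.3442
  W_A = 1/(μ-λ) = 1/(15.4-5.3) = 1/10.10 = 0.09901

Option B: 4 servers μ = 12.0 (M/M/4)
  ρ_B = λ/(cμ) = 5.3/(4×12.0) = 0.1104
  Offered load a = λ/μ = cρ = 5.3/12.0 = 0.4417
  P₀ = [ Σₙ₌₀^3 aⁿ/n! + a^4/(4!(1-ρ)) ]⁻¹
  Σ = a^0/0! + a^1/1! + a^2/2! + a^3/3! = 1.0000 + 0.4417 + 0.09753 + 0.01436 = 1.5536
  a^4/(4!(1-ρ)) = 0.03805/(24 × 0.8896) = 0.001782
  P₀ = 1/(1.5536 + 0.001782) = 0.6429
  Lq = P₀·a^4·ρ / (4!(1-ρ)²) = 0.6429 × 0.03805 × 0.1104 / (24 × 0.7914) = 0.0001422
  Wq_B = Lq/λ = 0.00014223/5.3 = 0.00002684
  W_B = Wq_B + 1/μ = 0.00002684 + 0.08333 = 0.08336

Since W_B = 0.08336 < W_A = 0.09901, Option B (multiple servers) has the shorter time in system.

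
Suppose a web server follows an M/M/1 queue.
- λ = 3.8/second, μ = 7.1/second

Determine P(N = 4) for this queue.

ρ = λ/μ = 3.8/7.1 = 0.5352
P(n) = (1-ρ)ρⁿ
P(4) = (1-0.5352) × 0.5352^4
P(4) = 0.4648 × 0.08205
P(4) = 0.03814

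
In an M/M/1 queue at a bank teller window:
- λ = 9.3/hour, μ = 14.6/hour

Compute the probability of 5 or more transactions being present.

ρ = λ/μ = 9.3/14.6 = 0.6370
P(N ≥ n) = ρⁿ
P(N ≥ 5) = 0.6370^5
P(N ≥ 5) = 0.1049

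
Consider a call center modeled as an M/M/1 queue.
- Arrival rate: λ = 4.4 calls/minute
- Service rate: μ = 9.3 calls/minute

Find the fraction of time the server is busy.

Server utilization: ρ = λ/μ
ρ = 4.4/9.3 = 0.4731
The server is busy 47.31% of the time.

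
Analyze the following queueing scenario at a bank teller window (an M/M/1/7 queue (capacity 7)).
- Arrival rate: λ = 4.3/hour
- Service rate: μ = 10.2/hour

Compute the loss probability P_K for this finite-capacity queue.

ρ = λ/μ = 4.3/10.2 = 0.42157
P₀ = (1-ρ)/(1-ρ^(K+1)) = (1-0.42157)/(1-0.42157^8) = 0.5784/0.9990 = 0.5790
P_K = P₀×ρ^K = 0.5790 × 0.42157^7 = 0.5790 × 0.002366 = 0.001370
Blocking probability = 0.14%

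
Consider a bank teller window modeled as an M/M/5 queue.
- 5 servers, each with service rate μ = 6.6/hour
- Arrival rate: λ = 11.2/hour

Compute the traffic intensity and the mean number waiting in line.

Traffic intensity: ρ = λ/(cμ) = 11.2/(5×6.6) = 0.3394
Since ρ = 0.3394 < 1, system is stable.
Offered load a = λ/μ = cρ = 11.2/6.6 = 1.6970
P₀ = [ Σₙ₌₀^4 aⁿ/n! + a^5/(5!(1-ρ)) ]⁻¹
Σ = a^0/0! + a^1/1! + a^2/2! + a^3/3! + a^4/4! = 1.00000 + 1.69697 + 1.43985 + 0.814462 + 0.345529 = 5.2968
a^5/(5!(1-ρ)) = 14.0725/(120 × 0.6606) = 0.1775
P₀ = 1/(5.2968 + 0.1775) = 0.1827
Lq = P₀·a^5·ρ / (5!(1-ρ)²) = 0.1827 × 14.0725 × 0.3394 / (120 × 0.4364) = 0.01666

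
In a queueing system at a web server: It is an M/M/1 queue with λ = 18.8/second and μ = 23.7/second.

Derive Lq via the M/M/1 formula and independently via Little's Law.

Method 1 (direct): Lq = λ²/(μ(μ-λ)) = 353.44/(23.7 × 4.90) = 3.0435

Method 2 (Little's Law):
W = 1/(μ-λ) = 1/4.90 = 0.20408
Wq = W - 1/μ = 0.20408 - 0.042194 = 0.16189
Lq = λWq = 18.8 × 0.16189 = 3.0435 ✔ (matches Method 1)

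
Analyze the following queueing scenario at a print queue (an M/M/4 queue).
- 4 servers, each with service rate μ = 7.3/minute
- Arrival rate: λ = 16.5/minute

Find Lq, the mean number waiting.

Traffic intensity: ρ = λ/(cμ) = 16.5/(4×7.3) = 0.5651
Since ρ = 0.5651 < 1, system is stable.
Offered load a = λ/μ = cρ = 16.5/7.3 = 2.2603
P₀ = [ Σₙ₌₀^3 aⁿ/n! + a^4/(4!(1-ρ)) ]⁻¹
Σ = a^0/0! + a^1/1! + a^2/2! + a^3/3! = 1.0000 + 2.2603 + 2.5544 + 1.9246 = 7.7393
a^4/(4!(1-ρ)) = 26.1002/(24 × 0.43493) = 2.5004
P₀ = 1/(7.7393 + 2.5004) = 0.09766
Lq = P₀·a^4·ρ / (4!(1-ρ)²) = 0.0976594 × 26.1002 × 0.565068 / (24 × 0.189165) = 0.3173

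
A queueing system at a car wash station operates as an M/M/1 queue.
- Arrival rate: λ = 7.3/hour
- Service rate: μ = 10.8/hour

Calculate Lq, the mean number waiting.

ρ = λ/μ = 7.3/10.8 = 0.6759
For M/M/1: Lq = λ²/(μ(μ-λ))
Lq = 53.29/(10.8 × 3.50)
Lq = 1.4098 cars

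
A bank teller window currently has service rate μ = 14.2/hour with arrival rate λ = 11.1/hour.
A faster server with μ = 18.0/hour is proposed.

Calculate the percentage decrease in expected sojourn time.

System 1: ρ₁ = 11.1/14.2 = 0.7817, W₁ = 1/(14.2-11.1) = 0.32258
System 2: ρ₂ = 11.1/18.0 = 0.6167, W₂ = 1/(18.0-11.1) = 0.14493
Improvement: (W₁-W₂)/W₁ = (0.32258-0.14493)/0.32258 = 55.07%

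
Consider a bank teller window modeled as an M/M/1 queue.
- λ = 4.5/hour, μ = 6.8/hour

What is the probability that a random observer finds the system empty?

ρ = λ/μ = 4.5/6.8 = 0.6618
P(0) = 1 - ρ = 1 - 0.6618 = 0.3382
The server is idle 33.82% of the time.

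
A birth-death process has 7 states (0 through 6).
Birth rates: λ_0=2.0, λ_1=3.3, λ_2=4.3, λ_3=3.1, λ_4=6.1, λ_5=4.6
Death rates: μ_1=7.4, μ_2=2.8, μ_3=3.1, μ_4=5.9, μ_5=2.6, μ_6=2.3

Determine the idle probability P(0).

Ratios P(n)/P(0) = (λ₀···λₙ₋₁)/(μ₁···μₙ):
P(1)/P(0) = (2.0)/(7.4) = 0.2703
P(2)/P(0) = (2.0×3.3)/(7.4×2.8) = 0.3185
P(3)/P(0) = (2.0×3.3×4.3)/(7.4×2.8×3.1) = 0.4418
P(4)/P(0) = (2.0×3.3×4.3×3.1)/(7.4×2.8×3.1×5.9) = 0.2322
P(5)/P(0) = (2.0×3.3×4.3×3.1×6.1)/(7.4×2.8×3.1×5.9×2.6) = 0.5447
P(6)/P(0) = (2.0×3.3×4.3×3.1×6.1×4.6)/(7.4×2.8×3.1×5.9×2.6×2.3) = 1.0893

Normalization: ∑ P(n) = 1
P(0) × (1.0000 + 0.2703 + 0.3185 + 0.4418 + 0.2322 + 0.5447 + 1.0893) = 1
P(0) × 3.8968 = 1
P(0) = 1/3.8968 = 0.2566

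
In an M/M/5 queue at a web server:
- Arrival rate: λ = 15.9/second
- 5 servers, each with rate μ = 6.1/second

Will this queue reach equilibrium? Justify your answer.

Stability requires ρ = λ/(cμ) < 1
ρ = 15.9/(5 × 6.1) = 15.9/30.50 = 0.5213
Since 0.5213 < 1, the system is STABLE.
The servers are busy 52.13% of the time.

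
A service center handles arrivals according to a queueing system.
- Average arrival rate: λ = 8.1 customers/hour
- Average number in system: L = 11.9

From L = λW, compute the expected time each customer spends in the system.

Little's Law: L = λW, so W = L/λ
W = 11.9/8.1 = 1.4691 hours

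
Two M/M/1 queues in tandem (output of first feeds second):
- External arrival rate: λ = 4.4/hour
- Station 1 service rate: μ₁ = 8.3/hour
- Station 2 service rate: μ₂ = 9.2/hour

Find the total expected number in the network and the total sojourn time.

By Jackson's theorem, each station behaves as independent M/M/1.
Station 1: ρ₁ = 4.4/8.3 = 0.5301, L₁ = ρ₁/(1-ρ₁) = λ/(μ₁-λ) = 4.4/3.90 = 1.1282
Station 2: ρ₂ = 4.4/9.2 = 0.4783, L₂ = ρ₂/(1-ρ₂) = λ/(μ₂-λ) = 4.4/4.80 = 0.9167
Total: L = L₁ + L₂ = 1.1282 + 0.9167 = 2.0449
W = L/λ = 2.0449/4.4 = 0.4647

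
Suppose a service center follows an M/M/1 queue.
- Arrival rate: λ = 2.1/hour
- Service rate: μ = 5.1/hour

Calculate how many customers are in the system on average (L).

ρ = λ/μ = 2.1/5.1 = 0.4118
For M/M/1: L = λ/(μ-λ)
L = 2.1/(5.1-2.1) = 2.1/3.00
L = 0.7000 customers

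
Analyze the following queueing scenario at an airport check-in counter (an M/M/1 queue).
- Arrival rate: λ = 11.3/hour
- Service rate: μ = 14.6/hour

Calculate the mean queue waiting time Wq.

First, compute utilization: ρ = λ/μ = 11.3/14.6 = 0.7740
For M/M/1: Wq = λ/(μ(μ-λ))
Wq = 11.3/(14.6 × (14.6-11.3))
Wq = 11.3/(14.6 × 3.30)
Wq = 0.2345 hours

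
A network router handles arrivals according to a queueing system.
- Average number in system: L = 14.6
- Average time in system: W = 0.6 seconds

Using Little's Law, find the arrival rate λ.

Little's Law: L = λW, so λ = L/W
λ = 14.6/0.6 = 24.3333 packets/second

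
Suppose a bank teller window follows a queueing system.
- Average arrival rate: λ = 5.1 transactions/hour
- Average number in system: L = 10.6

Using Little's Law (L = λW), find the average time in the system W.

Little's Law: L = λW, so W = L/λ
W = 10.6/5.1 = 2.0784 hours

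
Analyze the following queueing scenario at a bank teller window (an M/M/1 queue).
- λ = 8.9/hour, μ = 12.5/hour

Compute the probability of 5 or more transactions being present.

ρ = λ/μ = 8.9/12.5 = 0.7120
P(N ≥ n) = ρⁿ
P(N ≥ 5) = 0.7120^5
P(N ≥ 5) = 0.1830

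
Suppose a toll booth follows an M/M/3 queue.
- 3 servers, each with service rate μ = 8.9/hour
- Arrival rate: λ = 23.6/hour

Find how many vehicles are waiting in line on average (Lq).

Traffic intensity: ρ = λ/(cμ) = 23.6/(3×8.9) = 0.8839
Since ρ = 0.8839 < 1, system is stable.
Offered load a = λ/μ = cρ = 23.6/8.9 = 2.6517
P₀ = [ Σₙ₌₀^2 aⁿ/n! + a^3/(3!(1-ρ)) ]⁻¹
Σ = a^0/0! + a^1/1! + a^2/2! = 1.0000 + 2.6517 + 3.5157 = 7.1674
a^3/(3!(1-ρ)) = 18.64515/(6 × 0.1161049) = 26.7648
P₀ = 1/(7.1674 + 26.7648) = 0.02947
Lq = P₀·a^3·ρ / (3!(1-ρ)²) = 0.02947 × 18.6452 × 0.8839 / (6 × 0.01348) = 6.0049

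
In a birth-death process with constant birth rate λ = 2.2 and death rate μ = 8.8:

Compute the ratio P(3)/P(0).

For constant rates: P(n)/P(0) = (λ/μ)^n
P(3)/P(0) = (2.2/8.8)^3 = 0.2500^3 = 0.01562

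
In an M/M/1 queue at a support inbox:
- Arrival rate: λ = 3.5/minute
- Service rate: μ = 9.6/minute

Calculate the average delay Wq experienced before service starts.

First, compute utilization: ρ = λ/μ = 3.5/9.6 = 0.3646
For M/M/1: Wq = λ/(μ(μ-λ))
Wq = 3.5/(9.6 × (9.6-3.5))
Wq = 3.5/(9.6 × 6.10)
Wq = 0.05977 minutes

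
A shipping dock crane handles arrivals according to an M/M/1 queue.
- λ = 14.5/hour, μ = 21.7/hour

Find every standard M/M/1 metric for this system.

Step 1: ρ = λ/μ = 14.5/21.7 = 0.6682
Step 2: L = λ/(μ-λ) = 14.5/7.20 = 2.0139
Step 3: Lq = λ²/(μ(μ-λ)) = 210.25/(21.7×7.20) = 1.3457
Step 4: W = 1/(μ-λ) = 1/7.20 = 0.13889
Step 5: Wq = λ/(μ(μ-λ)) = 14.5/(21.7×7.20) = 0.09281
Step 6: P(0) = 1-ρ = 0.3318
Verify: L = λW = 14.5×0.13889 = 2.0139 ✔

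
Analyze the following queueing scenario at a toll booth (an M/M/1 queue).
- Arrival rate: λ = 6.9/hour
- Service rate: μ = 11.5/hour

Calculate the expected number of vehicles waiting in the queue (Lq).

ρ = λ/μ = 6.9/11.5 = 0.6000
For M/M/1: Lq = λ²/(μ(μ-λ))
Lq = 47.61/(11.5 × 4.60)
Lq = 0.9000 vehicles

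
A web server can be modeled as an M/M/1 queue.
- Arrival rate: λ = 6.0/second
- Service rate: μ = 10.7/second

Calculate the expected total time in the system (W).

First, compute utilization: ρ = λ/μ = 6.0/10.7 = 0.5607
For M/M/1: W = 1/(μ-λ)
W = 1/(10.7-6.0) = 1/4.70
W = 0.2128 seconds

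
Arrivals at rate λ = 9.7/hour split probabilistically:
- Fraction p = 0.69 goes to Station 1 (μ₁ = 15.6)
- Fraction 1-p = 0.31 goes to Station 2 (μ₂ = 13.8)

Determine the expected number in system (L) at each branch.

Effective rates: λ₁ = 9.7×0.69 = 6.693, λ₂ = 9.7×0.31 = 3.007
Station 1: ρ₁ = 6.693/15.6 = 0.42904, L₁ = ρ₁/(1-ρ₁) = 0.42904/(1-0.42904) = 0.7514
Station 2: ρ₂ = 3.007/13.8 = 0.2179, L₂ = ρ₂/(1-ρ₂) = 0.2179/(1-0.2179) = 0.2786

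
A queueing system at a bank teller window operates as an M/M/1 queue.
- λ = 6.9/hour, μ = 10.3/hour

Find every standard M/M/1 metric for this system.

Step 1: ρ = λ/μ = 6.9/10.3 = 0.6699
Step 2: L = λ/(μ-λ) = 6.9/3.40 = 2.0294
Step 3: Lq = λ²/(μ(μ-λ)) = 47.61/(10.3×3.40) = 1.3595
Step 4: W = 1/(μ-λ) = 1/3.40 = 0.29412
Step 5: Wq = λ/(μ(μ-λ)) = 6.9/(10.3×3.40) = 0.1970
Step 6: P(0) = 1-ρ = 0.3301
Verify: L = λW = 6.9×0.29412 = 2.0294 ✔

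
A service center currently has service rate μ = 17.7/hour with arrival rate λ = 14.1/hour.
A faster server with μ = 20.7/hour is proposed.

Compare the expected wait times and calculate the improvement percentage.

System 1: ρ₁ = 14.1/17.7 = 0.7966, W₁ = 1/(17.7-14.1) = 0.27778
System 2: ρ₂ = 14.1/20.7 = 0.6812, W₂ = 1/(20.7-14.1) = 0.15152
Improvement: (W₁-W₂)/W₁ = (0.27778-0.15152)/0.27778 = 45.45%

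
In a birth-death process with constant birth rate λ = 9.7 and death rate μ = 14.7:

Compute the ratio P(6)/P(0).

For constant rates: P(n)/P(0) = (λ/μ)^n
P(6)/P(0) = (9.7/14.7)^6 = 0.65986^6 = 0.08255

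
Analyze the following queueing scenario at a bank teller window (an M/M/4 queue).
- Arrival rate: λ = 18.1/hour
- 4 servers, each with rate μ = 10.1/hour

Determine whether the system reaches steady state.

Stability requires ρ = λ/(cμ) < 1
ρ = 18.1/(4 × 10.1) = 18.1/40.40 = 0.4480
Since 0.4480 < 1, the system is STABLE.
The servers are busy 44.80% of the time.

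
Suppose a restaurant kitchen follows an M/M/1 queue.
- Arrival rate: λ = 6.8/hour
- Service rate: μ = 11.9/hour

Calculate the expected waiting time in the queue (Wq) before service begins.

First, compute utilization: ρ = λ/μ = 6.8/11.9 = 0.5714
For M/M/1: Wq = λ/(μ(μ-λ))
Wq = 6.8/(11.9 × (11.9-6.8))
Wq = 6.8/(11.9 × 5.10)
Wq = 0.1120 hours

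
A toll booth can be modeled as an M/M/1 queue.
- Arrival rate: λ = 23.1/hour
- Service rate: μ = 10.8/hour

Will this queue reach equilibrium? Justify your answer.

Stability requires ρ = λ/(cμ) < 1
ρ = 23.1/(1 × 10.8) = 23.1/10.80 = 2.1389
Since 2.1389 ≥ 1, the system is UNSTABLE.
Queue grows without bound. Need μ > λ = 23.1.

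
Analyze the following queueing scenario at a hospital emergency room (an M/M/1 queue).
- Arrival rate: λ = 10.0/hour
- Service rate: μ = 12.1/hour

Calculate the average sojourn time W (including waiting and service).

First, compute utilization: ρ = λ/μ = 10.0/12.1 = 0.8264
For M/M/1: W = 1/(μ-λ)
W = 1/(12.1-10.0) = 1/2.10
W = 0.4762 hours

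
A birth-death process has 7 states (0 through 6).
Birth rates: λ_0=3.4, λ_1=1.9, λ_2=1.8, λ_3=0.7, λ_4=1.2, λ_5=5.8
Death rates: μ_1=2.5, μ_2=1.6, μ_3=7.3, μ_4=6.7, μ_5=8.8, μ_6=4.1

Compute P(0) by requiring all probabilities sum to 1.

Ratios P(n)/P(0) = (λ₀···λₙ₋₁)/(μ₁···μₙ):
P(1)/P(0) = (3.4)/(2.5) = 1.3600
P(2)/P(0) = (3.4×1.9)/(2.5×1.6) = 1.6150
P(3)/P(0) = (3.4×1.9×1.8)/(2.5×1.6×7.3) = 0.3982
P(4)/P(0) = (3.4×1.9×1.8×0.7)/(2.5×1.6×7.3×6.7) = 0.04160
P(5)/P(0) = (3.4×1.9×1.8×0.7×1.2)/(2.5×1.6×7.3×6.7×8.8) = 0.005673
P(6)/P(0) = (3.4×1.9×1.8×0.7×1.2×5.8)/(2.5×1.6×7.3×6.7×8.8×4.1) = 0.008026

Normalization: ∑ P(n) = 1
P(0) × (1.0000 + 1.3600 + 1.6150 + 0.3982 + 0.04160 + 0.005673 + 0.008026) = 1
P(0) × 4.4285 = 1
P(0) = 1/4.4285 = 0.2258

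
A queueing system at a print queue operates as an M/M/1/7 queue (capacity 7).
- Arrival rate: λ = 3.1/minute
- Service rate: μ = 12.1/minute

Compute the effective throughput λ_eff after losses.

ρ = λ/μ = 3.1/12.1 = 0.2562
P₀ = (1-ρ)/(1-ρ^(K+1)) = (1-0.2562)/(1-0.2562^8) = 0.7438/1.0000 = 0.7438
P_K = P₀×ρ^K = 0.7438 × 0.2562^7 = 0.7438 × 0.00007245 = 0.00005389
λ_eff = λ(1-P_K) = 3.1 × (1 - 0.00005389) = 3.1 × 0.99995 = 3.0998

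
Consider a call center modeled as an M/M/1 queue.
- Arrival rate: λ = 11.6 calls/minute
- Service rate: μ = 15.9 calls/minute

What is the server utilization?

Server utilization: ρ = λ/μ
ρ = 11.6/15.9 = 0.7296
The server is busy 72.96% of the time.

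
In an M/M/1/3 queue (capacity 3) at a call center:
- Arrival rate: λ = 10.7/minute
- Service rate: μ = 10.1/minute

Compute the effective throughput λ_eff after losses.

ρ = λ/μ = 10.7/10.1 = 1.0594
P₀ = (1-ρ)/(1-ρ^(K+1)) = (1-1.0594)/(1-1.0594^4) = -0.05940/-0.2596 = 0.2288
P_K = P₀×ρ^K = 0.2288 × 1.0594^3 = 0.2288 × 1.1890 = 0.2720
λ_eff = λ(1-P_K) = 10.7 × (1 - 0.27204) = 10.7 × 0.72796 = 7.7892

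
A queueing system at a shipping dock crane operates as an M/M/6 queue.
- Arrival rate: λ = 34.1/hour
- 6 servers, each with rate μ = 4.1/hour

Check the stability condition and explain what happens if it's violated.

Stability requires ρ = λ/(cμ) < 1
ρ = 34.1/(6 × 4.1) = 34.1/24.60 = 1.3862
Since 1.3862 ≥ 1, the system is UNSTABLE.
Need c > λ/μ = 34.1/4.1 = 8.32.
Minimum servers needed: c = 9.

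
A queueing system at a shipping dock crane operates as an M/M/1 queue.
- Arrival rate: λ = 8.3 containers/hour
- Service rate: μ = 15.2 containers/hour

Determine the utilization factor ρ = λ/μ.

Server utilization: ρ = λ/μ
ρ = 8.3/15.2 = 0.5461
The server is busy 54.61% of the time.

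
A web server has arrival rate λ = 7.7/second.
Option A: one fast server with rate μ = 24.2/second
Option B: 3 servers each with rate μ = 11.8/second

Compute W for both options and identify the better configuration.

Option A: single server μ = 24.2 (M/M/1)
  ρ_A = 7.7/24.2 = 0.3182
  W_A = 1/(μ-λ) = 1/(24.2-7.7) = 1/16.50 = 0.06061

Option B: 3 servers μ = 11.8 (M/M/3)
  ρ_B = λ/(cμ) = 7.7/(3×11.8) = 0.2175
  Offered load a = λ/μ = cρ = 7.7/11.8 = 0.6525
  P₀ = [ Σₙ₌₀^2 aⁿ/n! + a^3/(3!(1-ρ)) ]⁻¹
  Σ = a^0/0! + a^1/1! + a^2/2! = 1.0000 + 0.6525 + 0.2129 = 1.8654
  a^3/(3!(1-ρ)) = 0.27786/(6 × 0.78249) = 0.05918
  P₀ = 1/(1.8654 + 0.05918) = 0.5196
  Lq = P₀·a^3·ρ / (3!(1-ρ)²) = 0.51958 × 0.27786 × 0.21751 / (6 × 0.61228) = 0.008548
  Wq_B = Lq/λ = 0.008548/7.7 = 0.001110
  W_B = Wq_B + 1/μ = 0.001110 + 0.08475 = 0.08586

Since W_A = 0.06061 < W_B = 0.08586, Option A (single fast server) has the shorter time in system.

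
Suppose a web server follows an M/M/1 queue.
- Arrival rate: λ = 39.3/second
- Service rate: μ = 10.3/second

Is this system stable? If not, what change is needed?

Stability requires ρ = λ/(cμ) < 1
ρ = 39.3/(1 × 10.3) = 39.3/10.30 = 3.8155
Since 3.8155 ≥ 1, the system is UNSTABLE.
Queue grows without bound. Need μ > λ = 39.3.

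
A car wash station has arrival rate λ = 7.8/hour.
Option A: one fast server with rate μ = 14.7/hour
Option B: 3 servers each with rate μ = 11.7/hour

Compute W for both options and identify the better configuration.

Option A: single server μ = 14.7 (M/M/1)
  ρ_A = 7.8/14.7 = 0.5306
  W_A = 1/(μ-λ) = 1/(14.7-7.8) = 1/6.90 = 0.1449

Option B: 3 servers μ = 11.7 (M/M/3)
  ρ_B = λ/(cμ) = 7.8/(3×11.7) = 0.2222
  Offered load a = λ/μ = cρ = 7.8/11.7 = 0.6667
  P₀ = [ Σₙ₌₀^2 aⁿ/n! + a^3/(3!(1-ρ)) ]⁻¹
  Σ = a^0/0! + a^1/1! + a^2/2! = 1.0000 + 0.6667 + 0.2222 = 1.8889
  a^3/(3!(1-ρ)) = 0.2963/(6 × 0.7778) = 0.06349
  P₀ = 1/(1.8889 + 0.06349) = 0.5122
  Lq = P₀·a^3·ρ / (3!(1-ρ)²) = 0.51220 × 0.29630 × 0.22222 / (6 × 0.60494) = 0.009292
  Wq_B = Lq/λ = 0.009292/7.8 = 0.001191
  W_B = Wq_B + 1/μ = 0.001191 + 0.08547 = 0.08666

Since W_B = 0.08666 < W_A = 0.1449, Option B (multiple servers) has the shorter time in system.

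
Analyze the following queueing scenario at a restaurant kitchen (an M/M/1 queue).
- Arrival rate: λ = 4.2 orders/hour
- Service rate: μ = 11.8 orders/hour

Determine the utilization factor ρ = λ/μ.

Server utilization: ρ = λ/μ
ρ = 4.2/11.8 = 0.3559
The server is busy 35.59% of the time.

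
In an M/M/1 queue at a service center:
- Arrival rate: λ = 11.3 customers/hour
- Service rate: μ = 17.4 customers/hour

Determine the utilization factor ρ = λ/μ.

Server utilization: ρ = λ/μ
ρ = 11.3/17.4 = 0.6494
The server is busy 64.94% of the time.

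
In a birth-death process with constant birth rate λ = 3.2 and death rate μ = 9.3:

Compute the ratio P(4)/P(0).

For constant rates: P(n)/P(0) = (λ/μ)^n
P(4)/P(0) = (3.2/9.3)^4 = 0.3441^4 = 0.01402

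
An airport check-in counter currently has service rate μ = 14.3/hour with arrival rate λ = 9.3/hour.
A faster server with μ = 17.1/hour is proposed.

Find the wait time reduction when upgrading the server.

System 1: ρ₁ = 9.3/14.3 = 0.6503, W₁ = 1/(14.3-9.3) = 0.2000
System 2: ρ₂ = 9.3/17.1 = 0.5439, W₂ = 1/(17.1-9.3) = 0.1282
Improvement: (W₁-W₂)/W₁ = (0.2000-0.1282)/0.2000 = 35.90%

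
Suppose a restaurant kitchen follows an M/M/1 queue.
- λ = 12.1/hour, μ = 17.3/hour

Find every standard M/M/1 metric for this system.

Step 1: ρ = λ/μ = 12.1/17.3 = 0.6994
Step 2: L = λ/(μ-λ) = 12.1/5.20 = 2.3269
Step 3: Lq = λ²/(μ(μ-λ)) = 146.41/(17.3×5.20) = 1.6275
Step 4: W = 1/(μ-λ) = 1/5.20 = 0.192308
Step 5: Wq = λ/(μ(μ-λ)) = 12.1/(17.3×5.20) = 0.1345
Step 6: P(0) = 1-ρ = 0.3006
Verify: L = λW = 12.1×0.192308 = 2.3269 ✔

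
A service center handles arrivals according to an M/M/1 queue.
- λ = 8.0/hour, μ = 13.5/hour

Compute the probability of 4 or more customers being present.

ρ = λ/μ = 8.0/13.5 = 0.5926
P(N ≥ n) = ρⁿ
P(N ≥ 4) = 0.5926^4
P(N ≥ 4) = 0.1233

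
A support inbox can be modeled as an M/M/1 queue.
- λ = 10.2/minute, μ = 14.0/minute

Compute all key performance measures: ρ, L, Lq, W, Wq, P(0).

Step 1: ρ = λ/μ = 10.2/14.0 = 0.7286
Step 2: L = λ/(μ-λ) = 10.2/3.80 = 2.6842
Step 3: Lq = λ²/(μ(μ-λ)) = 104.04/(14.0×3.80) = 1.9556
Step 4: W = 1/(μ-λ) = 1/3.80 = 0.26316
Step 5: Wq = λ/(μ(μ-λ)) = 10.2/(14.0×3.80) = 0.1917
Step 6: P(0) = 1-ρ = 0.2714
Verify: L = λW = 10.2×0.26316 = 2.6842 ✔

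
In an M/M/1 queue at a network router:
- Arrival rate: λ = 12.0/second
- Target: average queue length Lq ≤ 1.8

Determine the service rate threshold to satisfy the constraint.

For M/M/1: Lq = λ²/(μ(μ-λ))
Need Lq ≤ 1.8, i.e. μ(μ-λ) ≥ λ²/1.8
μ² - 12.0μ - 144.00/1.8 ≥ 0  →  μ² - 12.0μ - 80.0000 ≥ 0
Quadratic formula (positive root): μ = [λ + √(λ² + 4×80.0000)]/2
Discriminant: 144.00 + 4×80.0000 = 464.0000, √464.0000 = 21.54066
μ ≥ (12.0 + 21.54066)/2 = 16.7703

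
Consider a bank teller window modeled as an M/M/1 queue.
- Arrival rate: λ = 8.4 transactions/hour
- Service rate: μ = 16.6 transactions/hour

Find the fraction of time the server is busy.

Server utilization: ρ = λ/μ
ρ = 8.4/16.6 = 0.5060
The server is busy 50.60% of the time.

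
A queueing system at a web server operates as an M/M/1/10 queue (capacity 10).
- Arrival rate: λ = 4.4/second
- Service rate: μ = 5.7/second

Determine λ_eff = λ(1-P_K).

ρ = λ/μ = 4.4/5.7 = 0.77193
P₀ = (1-ρ)/(1-ρ^(K+1)) = (1-0.77193)/(1-0.77193^11) = 0.2281/0.9420 = 0.2421
P_K = P₀×ρ^K = 0.2421 × 0.77193^10 = 0.2421 × 0.07512 = 0.01819
λ_eff = λ(1-P_K) = 4.4 × (1 - 0.01819) = 4.4 × 0.98181 = 4.3200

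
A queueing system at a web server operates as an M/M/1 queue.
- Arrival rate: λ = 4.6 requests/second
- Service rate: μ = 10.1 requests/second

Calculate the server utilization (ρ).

Server utilization: ρ = λ/μ
ρ = 4.6/10.1 = 0.4554
The server is busy 45.54% of the time.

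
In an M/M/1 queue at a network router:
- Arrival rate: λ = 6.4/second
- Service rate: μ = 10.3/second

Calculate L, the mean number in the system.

ρ = λ/μ = 6.4/10.3 = 0.6214
For M/M/1: L = λ/(μ-λ)
L = 6.4/(10.3-6.4) = 6.4/3.90
L = 1.6410 packets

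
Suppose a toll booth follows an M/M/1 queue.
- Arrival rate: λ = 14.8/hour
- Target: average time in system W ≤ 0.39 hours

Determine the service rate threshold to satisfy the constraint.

For M/M/1: W = 1/(μ-λ)
Need W ≤ 0.39, so 1/(μ-λ) ≤ 0.39
μ - λ ≥ 1/0.39 = 2.5641
μ ≥ 14.8 + 2.5641 = 17.3641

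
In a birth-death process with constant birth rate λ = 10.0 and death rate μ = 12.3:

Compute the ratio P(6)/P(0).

For constant rates: P(n)/P(0) = (λ/μ)^n
P(6)/P(0) = (10.0/12.3)^6 = 0.8130^6 = 0.2888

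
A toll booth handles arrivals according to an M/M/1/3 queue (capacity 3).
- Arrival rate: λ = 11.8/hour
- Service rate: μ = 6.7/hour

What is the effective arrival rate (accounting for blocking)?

ρ = λ/μ = 11.8/6.7 = 1.76119
P₀ = (1-ρ)/(1-ρ^(K+1)) = (1-1.76119)/(1-1.76119^4) = -0.7612/-8.6211 = 0.08829
P_K = P₀×ρ^K = 0.08829 × 1.76119^3 = 0.08829 × 5.4628 = 0.4823
λ_eff = λ(1-P_K) = 11.8 × (1 - 0.48234) = 11.8 × 0.51766 = 6.1084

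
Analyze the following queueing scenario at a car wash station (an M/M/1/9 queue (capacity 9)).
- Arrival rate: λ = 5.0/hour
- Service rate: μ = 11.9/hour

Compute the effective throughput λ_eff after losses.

ρ = λ/μ = 5.0/11.9 = 0.42017
P₀ = (1-ρ)/(1-ρ^(K+1)) = (1-0.42017)/(1-0.42017^10) = 0.5798/0.9998 = 0.5799
P_K = P₀×ρ^K = 0.5799 × 0.42017^9 = 0.5799 × 0.0004082 = 0.0002367
λ_eff = λ(1-P_K) = 5.0 × (1 - 0.0002367) = 5.0 × 0.99976 = 4.9988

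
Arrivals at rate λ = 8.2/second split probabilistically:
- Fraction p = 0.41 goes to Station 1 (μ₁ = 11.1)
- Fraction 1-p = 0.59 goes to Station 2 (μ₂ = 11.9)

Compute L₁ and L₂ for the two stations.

Effective rates: λ₁ = 8.2×0.41 = 3.362, λ₂ = 8.2×0.59 = 4.838
Station 1: ρ₁ = 3.362/11.1 = 0.3029, L₁ = ρ₁/(1-ρ₁) = 0.3029/(1-0.3029) = 0.4345
Station 2: ρ₂ = 4.838/11.9 = 0.40655, L₂ = ρ₂/(1-ρ₂) = 0.40655/(1-0.40655) = 0.6851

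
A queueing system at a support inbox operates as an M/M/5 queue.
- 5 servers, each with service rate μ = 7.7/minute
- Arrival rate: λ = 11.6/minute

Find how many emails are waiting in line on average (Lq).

Traffic intensity: ρ = λ/(cμ) = 11.6/(5×7.7) = 0.3013
Since ρ = 0.3013 < 1, system is stable.
Offered load a = λ/μ = cρ = 11.6/7.7 = 1.5065
P₀ = [ Σₙ₌₀^4 aⁿ/n! + a^5/(5!(1-ρ)) ]⁻¹
Σ = a^0/0! + a^1/1! + a^2/2! + a^3/3! + a^4/4! = 1.0000 + 1.5065 + 1.1348 + 0.5698 + 0.2146 = 4.4257
a^5/(5!(1-ρ)) = 7.7595/(120 × 0.6987) = 0.09255
P₀ = 1/(4.4257 + 0.09255) = 0.2213
Lq = P₀·a^5·ρ / (5!(1-ρ)²) = 0.22132 × 7.7595 × 0.30130 / (120 × 0.48818) = 0.008833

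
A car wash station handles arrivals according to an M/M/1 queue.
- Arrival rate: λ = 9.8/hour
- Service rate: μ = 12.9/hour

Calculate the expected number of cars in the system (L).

ρ = λ/μ = 9.8/12.9 = 0.7597
For M/M/1: L = λ/(μ-λ)
L = 9.8/(12.9-9.8) = 9.8/3.10
L = 3.1613 cars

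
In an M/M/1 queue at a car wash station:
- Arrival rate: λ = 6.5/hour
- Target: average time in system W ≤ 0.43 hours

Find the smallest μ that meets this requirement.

For M/M/1: W = 1/(μ-λ)
Need W ≤ 0.43, so 1/(μ-λ) ≤ 0.43
μ - λ ≥ 1/0.43 = 2.3256
μ ≥ 6.5 + 2.3256 = 8.8256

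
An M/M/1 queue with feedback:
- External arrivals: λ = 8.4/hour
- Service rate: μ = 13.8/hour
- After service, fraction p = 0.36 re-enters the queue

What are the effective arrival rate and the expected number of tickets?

Effective arrival rate: λ_eff = λ/(1-p) = 8.4/(1-0.36) = 8.4/0.64 = 13.1250
ρ = λ_eff/μ = 13.1250/13.8 = 0.95108696
L = ρ/(1-ρ) = 0.95108696/(1-0.95108696) = 19.4444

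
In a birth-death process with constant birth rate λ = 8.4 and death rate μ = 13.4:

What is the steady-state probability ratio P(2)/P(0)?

For constant rates: P(n)/P(0) = (λ/μ)^n
P(2)/P(0) = (8.4/13.4)^2 = 0.6269^2 = 0.3930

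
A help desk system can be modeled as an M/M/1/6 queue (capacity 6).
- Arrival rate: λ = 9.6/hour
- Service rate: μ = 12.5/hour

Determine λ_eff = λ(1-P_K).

ρ = λ/μ = 9.6/12.5 = 0.7680
P₀ = (1-ρ)/(1-ρ^(K+1)) = (1-0.7680)/(1-0.7680^7) = 0.2320/0.8424 = 0.2754
P_K = P₀×ρ^K = 0.2754 × 0.7680^6 = 0.2754 × 0.2052 = 0.05651
λ_eff = λ(1-P_K) = 9.6 × (1 - 0.05651) = 9.6 × 0.94349 = 9.0575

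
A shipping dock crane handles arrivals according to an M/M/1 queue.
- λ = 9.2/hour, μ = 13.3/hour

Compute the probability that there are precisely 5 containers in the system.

ρ = λ/μ = 9.2/13.3 = 0.6917
P(n) = (1-ρ)ρⁿ
P(5) = (1-0.6917) × 0.6917^5
P(5) = 0.30830 × 0.15834
P(5) = 0.04882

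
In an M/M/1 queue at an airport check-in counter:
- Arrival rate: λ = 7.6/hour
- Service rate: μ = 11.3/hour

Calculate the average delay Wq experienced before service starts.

First, compute utilization: ρ = λ/μ = 7.6/11.3 = 0.6726
For M/M/1: Wq = λ/(μ(μ-λ))
Wq = 7.6/(11.3 × (11.3-7.6))
Wq = 7.6/(11.3 × 3.70)
Wq = 0.1818 hours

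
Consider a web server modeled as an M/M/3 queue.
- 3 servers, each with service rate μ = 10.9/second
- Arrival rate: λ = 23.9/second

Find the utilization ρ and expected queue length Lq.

Traffic intensity: ρ = λ/(cμ) = 23.9/(3×10.9) = 0.7309
Since ρ = 0.7309 < 1, system is stable.
Offered load a = λ/μ = cρ = 23.9/10.9 = 2.1927
P₀ = [ Σₙ₌₀^2 aⁿ/n! + a^3/(3!(1-ρ)) ]⁻¹
Σ = a^0/0! + a^1/1! + a^2/2! = 1.00000 + 2.19266 + 2.40388 = 5.5965
a^3/(3!(1-ρ)) = 10.5418/(6 × 0.269113) = 6.5287
P₀ = 1/(5.5965 + 6.5287) = 0.08247
Lq = P₀·a^3·ρ / (3!(1-ρ)²) = 0.08247 × 10.5418 × 0.7309 / (6 × 0.07242) = 1.4624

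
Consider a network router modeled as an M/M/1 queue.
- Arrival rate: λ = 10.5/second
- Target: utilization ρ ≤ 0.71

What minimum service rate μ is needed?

ρ = λ/μ, so μ = λ/ρ
μ ≥ 10.5/0.71 = 14.7887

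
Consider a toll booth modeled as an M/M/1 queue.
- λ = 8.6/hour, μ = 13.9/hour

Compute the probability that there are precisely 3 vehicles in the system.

ρ = λ/μ = 8.6/13.9 = 0.61871
P(n) = (1-ρ)ρⁿ
P(3) = (1-0.61871) × 0.61871^3
P(3) = 0.381290 × 0.236843
P(3) = 0.09031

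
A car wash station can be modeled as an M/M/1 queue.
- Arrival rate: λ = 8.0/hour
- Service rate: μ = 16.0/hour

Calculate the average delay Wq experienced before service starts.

First, compute utilization: ρ = λ/μ = 8.0/16.0 = 0.5000
For M/M/1: Wq = λ/(μ(μ-λ))
Wq = 8.0/(16.0 × (16.0-8.0))
Wq = 8.0/(16.0 × 8.00)
Wq = 0.06250 hours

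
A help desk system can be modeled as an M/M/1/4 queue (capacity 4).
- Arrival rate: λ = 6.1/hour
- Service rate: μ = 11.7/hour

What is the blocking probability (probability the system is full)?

ρ = λ/μ = 6.1/11.7 = 0.52137
P₀ = (1-ρ)/(1-ρ^(K+1)) = (1-0.52137)/(1-0.52137^5) = 0.4786/0.9615 = 0.4978
P_K = P₀×ρ^K = 0.4978 × 0.52137^4 = 0.4978 × 0.07389 = 0.03678
Blocking probability = 3.68%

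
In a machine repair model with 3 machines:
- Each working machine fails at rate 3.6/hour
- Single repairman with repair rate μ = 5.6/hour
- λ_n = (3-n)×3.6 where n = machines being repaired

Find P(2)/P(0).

P(2)/P(0) = ∏_{i=0}^{2-1} λ_i/μ_{i+1}
= (3-0)×3.6/5.6 × (3-1)×3.6/5.6
= 2.4796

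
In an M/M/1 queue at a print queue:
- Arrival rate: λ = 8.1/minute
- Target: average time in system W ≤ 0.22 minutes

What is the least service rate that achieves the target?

For M/M/1: W = 1/(μ-λ)
Need W ≤ 0.22, so 1/(μ-λ) ≤ 0.22
μ - λ ≥ 1/0.22 = 4.5455
μ ≥ 8.1 + 4.5455 = 12.6455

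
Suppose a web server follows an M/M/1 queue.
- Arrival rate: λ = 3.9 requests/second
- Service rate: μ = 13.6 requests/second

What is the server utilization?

Server utilization: ρ = λ/μ
ρ = 3.9/13.6 = 0.2868
The server is busy 28.68% of the time.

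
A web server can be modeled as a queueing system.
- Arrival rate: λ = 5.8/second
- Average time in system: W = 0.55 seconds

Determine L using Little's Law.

Little's Law: L = λW
L = 5.8 × 0.55 = 3.1900 requests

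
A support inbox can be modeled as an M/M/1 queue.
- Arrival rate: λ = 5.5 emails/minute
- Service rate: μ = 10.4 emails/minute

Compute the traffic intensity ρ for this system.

Server utilization: ρ = λ/μ
ρ = 5.5/10.4 = 0.5288
The server is busy 52.88% of the time.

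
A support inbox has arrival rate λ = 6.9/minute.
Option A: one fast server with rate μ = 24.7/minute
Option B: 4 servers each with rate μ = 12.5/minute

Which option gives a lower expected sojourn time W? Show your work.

Option A: single server μ = 24.7 (M/M/1)
  ρ_A = 6.9/24.7 = 0.2794
  W_A = 1/(μ-λ) = 1/(24.7-6.9) = 1/17.80 = 0.05618

Option B: 4 servers μ = 12.5 (M/M/4)
  ρ_B = λ/(cμ) = 6.9/(4×12.5) = 0.1380
  Offered load a = λ/μ = cρ = 6.9/12.5 = 0.5520
  P₀ = [ Σₙ₌₀^3 aⁿ/n! + a^4/(4!(1-ρ)) ]⁻¹
  Σ = a^0/0! + a^1/1! + a^2/2! + a^3/3! = 1.0000 + 0.5520 + 0.1524 + 0.02803 = 1.7324
  a^4/(4!(1-ρ)) = 0.09284/(24 × 0.8620) = 0.004488
  P₀ = 1/(1.7324 + 0.004488) = 0.5757
  Lq = P₀·a^4·ρ / (4!(1-ρ)²) = 0.57575 × 0.092845 × 0.13800 / (24 × 0.74304) = 0.0004137
  Wq_B = Lq/λ = 0.00041366/6.9 = 0.00005995
  W_B = Wq_B + 1/μ = 0.00005995 + 0.08000 = 0.08006

Since W_A = 0.05618 < W_B = 0.08006, Option A (single fast server) has the shorter time in system.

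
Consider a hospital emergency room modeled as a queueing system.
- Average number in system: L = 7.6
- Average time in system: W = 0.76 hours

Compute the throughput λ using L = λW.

Little's Law: L = λW, so λ = L/W
λ = 7.6/0.76 = 10.0000 patients/hour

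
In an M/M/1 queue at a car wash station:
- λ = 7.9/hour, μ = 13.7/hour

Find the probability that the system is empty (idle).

ρ = λ/μ = 7.9/13.7 = 0.5766
P(0) = 1 - ρ = 1 - 0.5766 = 0.4234
The server is idle 42.34% of the time.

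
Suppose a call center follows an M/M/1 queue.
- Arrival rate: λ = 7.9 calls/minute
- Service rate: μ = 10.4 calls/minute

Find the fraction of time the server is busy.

Server utilization: ρ = λ/μ
ρ = 7.9/10.4 = 0.7596
The server is busy 75.96% of the time.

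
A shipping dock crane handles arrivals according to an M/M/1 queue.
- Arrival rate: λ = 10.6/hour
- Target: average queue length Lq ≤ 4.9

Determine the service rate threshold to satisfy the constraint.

For M/M/1: Lq = λ²/(μ(μ-λ))
Need Lq ≤ 4.9, i.e. μ(μ-λ) ≥ λ²/4.9
μ² - 10.6μ - 112.36/4.9 ≥ 0  →  μ² - 10.6μ - 22.9306 ≥ 0
Quadratic formula (positive root): μ = [λ + √(λ² + 4×22.9306)]/2
Discriminant: 112.36 + 4×22.9306 = 204.0824, √204.0824 = 14.28574
μ ≥ (10.6 + 14.28574)/2 = 12.4429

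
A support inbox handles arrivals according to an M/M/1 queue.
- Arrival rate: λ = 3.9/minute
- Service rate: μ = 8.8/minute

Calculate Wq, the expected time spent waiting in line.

First, compute utilization: ρ = λ/μ = 3.9/8.8 = 0.4432
For M/M/1: Wq = λ/(μ(μ-λ))
Wq = 3.9/(8.8 × (8.8-3.9))
Wq = 3.9/(8.8 × 4.90)
Wq = 0.09045 minutes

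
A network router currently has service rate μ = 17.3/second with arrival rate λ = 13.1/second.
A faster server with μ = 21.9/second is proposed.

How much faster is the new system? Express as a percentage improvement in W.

System 1: ρ₁ = 13.1/17.3 = 0.7572, W₁ = 1/(17.3-13.1) = 0.23810
System 2: ρ₂ = 13.1/21.9 = 0.5982, W₂ = 1/(21.9-13.1) = 0.11364
Improvement: (W₁-W₂)/W₁ = (0.23810-0.11364)/0.23810 = 52.27%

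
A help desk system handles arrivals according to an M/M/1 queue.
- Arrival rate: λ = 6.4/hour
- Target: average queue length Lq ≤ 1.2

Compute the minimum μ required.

For M/M/1: Lq = λ²/(μ(μ-λ))
Need Lq ≤ 1.2, i.e. μ(μ-λ) ≥ λ²/1.2
μ² - 6.4μ - 40.96/1.2 ≥ 0  →  μ² - 6.4μ - 34.13333 ≥ 0
Quadratic formula (positive root): μ = [λ + √(λ² + 4×34.13333)]/2
Discriminant: 40.96 + 4×34.13333 = 177.4933, √177.4933 = 13.3227
μ ≥ (6.4 + 13.3227)/2 = 9.8613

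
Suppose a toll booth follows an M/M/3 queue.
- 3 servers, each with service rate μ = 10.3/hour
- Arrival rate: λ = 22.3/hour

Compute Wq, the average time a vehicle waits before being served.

Traffic intensity: ρ = λ/(cμ) = 22.3/(3×10.3) = 0.7217
Since ρ = 0.7217 < 1, system is stable.
Offered load a = λ/μ = cρ = 22.3/10.3 = 2.1650
P₀ = [ Σₙ₌₀^2 aⁿ/n! + a^3/(3!(1-ρ)) ]⁻¹
Σ = a^0/0! + a^1/1! + a^2/2! = 1.00000 + 2.16505 + 2.34372 = 5.5088
a^3/(3!(1-ρ)) = 10.1485/(6 × 0.278317) = 6.0773
P₀ = 1/(5.5088 + 6.0773) = 0.08631
Lq = P₀·a^3·ρ / (3!(1-ρ)²) = 0.086310 × 10.1485 × 0.72168 / (6 × 0.077460) = 1.3601
Wq = Lq/λ = 1.3601/22.3 = 0.06099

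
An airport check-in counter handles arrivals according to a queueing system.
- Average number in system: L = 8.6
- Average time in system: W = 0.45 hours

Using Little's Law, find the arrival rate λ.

Little's Law: L = λW, so λ = L/W
λ = 8.6/0.45 = 19.1111 passengers/hour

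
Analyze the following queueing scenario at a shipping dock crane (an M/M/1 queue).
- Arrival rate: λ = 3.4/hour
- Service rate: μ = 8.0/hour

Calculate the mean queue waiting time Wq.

First, compute utilization: ρ = λ/μ = 3.4/8.0 = 0.4250
For M/M/1: Wq = λ/(μ(μ-λ))
Wq = 3.4/(8.0 × (8.0-3.4))
Wq = 3.4/(8.0 × 4.60)
Wq = 0.09239 hours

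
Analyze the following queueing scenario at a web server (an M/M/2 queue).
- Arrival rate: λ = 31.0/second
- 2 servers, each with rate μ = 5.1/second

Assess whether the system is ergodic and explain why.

Stability requires ρ = λ/(cμ) < 1
ρ = 31.0/(2 × 5.1) = 31.0/10.20 = 3.0392
Since 3.0392 ≥ 1, the system is UNSTABLE.
Need c > λ/μ = 31.0/5.1 = 6.08.
Minimum servers needed: c = 7.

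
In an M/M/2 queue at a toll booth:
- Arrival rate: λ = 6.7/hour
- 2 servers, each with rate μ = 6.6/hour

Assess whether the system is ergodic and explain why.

Stability requires ρ = λ/(cμ) < 1
ρ = 6.7/(2 × 6.6) = 6.7/13.20 = 0.5076
Since 0.5076 < 1, the system is STABLE.
The servers are busy 50.76% of the time.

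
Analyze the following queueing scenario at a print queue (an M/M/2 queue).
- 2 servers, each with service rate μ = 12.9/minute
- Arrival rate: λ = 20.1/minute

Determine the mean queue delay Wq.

Traffic intensity: ρ = λ/(cμ) = 20.1/(2×12.9) = 0.7791
Since ρ = 0.7791 < 1, system is stable.
Offered load a = λ/μ = cρ = 20.1/12.9 = 1.5581
P₀ = [ Σₙ₌₀^1 aⁿ/n! + a^2/(2!(1-ρ)) ]⁻¹
Σ = a^0/0! + a^1/1! = 1.0000 + 1.5581 = 2.5581
a^2/(2!(1-ρ)) = 2.4278/(2 × 0.22093) = 5.4945
P₀ = 1/(2.5581 + 5.4945) = 0.1242
Lq = P₀·a^2·ρ / (2!(1-ρ)²) = 0.124183 × 2.42780 × 0.779070 / (2 × 0.0488102) = 2.4061
Wq = Lq/λ = 2.4061/20.1 = 0.1197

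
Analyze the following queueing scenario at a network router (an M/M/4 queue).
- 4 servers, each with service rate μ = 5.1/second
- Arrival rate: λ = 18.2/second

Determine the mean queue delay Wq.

Traffic intensity: ρ = λ/(cμ) = 18.2/(4×5.1) = 0.8922
Since ρ = 0.8922 < 1, system is stable.
Offered load a = λ/μ = cρ = 18.2/5.1 = 3.5686
P₀ = [ Σₙ₌₀^3 aⁿ/n! + a^4/(4!(1-ρ)) ]⁻¹
Σ = a^0/0! + a^1/1! + a^2/2! + a^3/3! = 1.0000 + 3.5686 + 6.3676 + 7.5745 = 18.5107
a^4/(4!(1-ρ)) = 162.18282/(24 × 0.10784314) = 62.6615
P₀ = 1/(18.5107 + 62.6615) = 0.01232
Lq = P₀·a^4·ρ / (4!(1-ρ)²) = 0.0123195 × 162.1828 × 0.892157 / (24 × 0.0116301) = 6.3862
Wq = Lq/λ = 6.3862/18.2 = 0.3509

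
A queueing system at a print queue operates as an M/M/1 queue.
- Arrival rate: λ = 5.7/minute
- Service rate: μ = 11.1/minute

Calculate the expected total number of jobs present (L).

ρ = λ/μ = 5.7/11.1 = 0.5135
For M/M/1: L = λ/(μ-λ)
L = 5.7/(11.1-5.7) = 5.7/5.40
L = 1.0556 jobs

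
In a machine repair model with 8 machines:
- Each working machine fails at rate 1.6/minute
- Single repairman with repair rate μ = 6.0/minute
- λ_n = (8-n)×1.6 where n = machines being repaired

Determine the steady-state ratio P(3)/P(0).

P(3)/P(0) = ∏_{i=0}^{3-1} λ_i/μ_{i+1}
= (8-0)×1.6/6.0 × (8-1)×1.6/6.0 × (8-2)×1.6/6.0
= 6.3716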